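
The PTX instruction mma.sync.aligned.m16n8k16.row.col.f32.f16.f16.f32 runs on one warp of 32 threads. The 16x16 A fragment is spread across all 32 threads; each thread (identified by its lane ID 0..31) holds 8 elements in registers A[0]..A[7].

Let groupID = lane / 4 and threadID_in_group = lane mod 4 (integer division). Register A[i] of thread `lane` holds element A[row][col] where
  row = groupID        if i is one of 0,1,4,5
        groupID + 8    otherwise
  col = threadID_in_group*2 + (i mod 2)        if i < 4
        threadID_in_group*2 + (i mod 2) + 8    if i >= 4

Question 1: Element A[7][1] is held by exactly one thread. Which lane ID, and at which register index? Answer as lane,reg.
28,1

r=7⇒gr=7,Rb=0  c=1⇒Cb=0,th=0,odd=1
L=7*4+0=28  i=0*4+0*2+1=1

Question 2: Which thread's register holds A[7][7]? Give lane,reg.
31,1

r=7->g=7,rb=0  c=7->cb=0,t=3,b0=1
L=7*4+3=31  i=0*4+0*2+1=1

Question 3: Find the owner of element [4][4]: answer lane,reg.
r: 4->gid=4,r8=0  c: 4->c8=0,tid=2,i&1=0
L=4*4+2=18  i=0*4+0*2+0=0

18,0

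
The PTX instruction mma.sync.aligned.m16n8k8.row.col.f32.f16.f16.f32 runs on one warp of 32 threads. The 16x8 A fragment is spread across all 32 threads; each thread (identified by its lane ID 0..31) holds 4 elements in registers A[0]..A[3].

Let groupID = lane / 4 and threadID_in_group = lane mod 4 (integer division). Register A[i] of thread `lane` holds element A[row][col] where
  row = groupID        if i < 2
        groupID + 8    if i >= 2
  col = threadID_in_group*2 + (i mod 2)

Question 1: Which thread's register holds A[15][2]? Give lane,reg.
29,2

r=15→G=7,rhi=1  c=2→T=1,p=0
L=7*4+1=29  i=1*2+0=2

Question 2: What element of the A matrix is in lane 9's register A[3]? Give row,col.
10,3

9: G=2,T=1
[3] (2+8,1*2+1) = (10,3)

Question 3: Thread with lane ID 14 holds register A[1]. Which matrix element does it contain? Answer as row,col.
14: g=3,t=2
[1] (3+0,2*2+1) = (3,5)

3,5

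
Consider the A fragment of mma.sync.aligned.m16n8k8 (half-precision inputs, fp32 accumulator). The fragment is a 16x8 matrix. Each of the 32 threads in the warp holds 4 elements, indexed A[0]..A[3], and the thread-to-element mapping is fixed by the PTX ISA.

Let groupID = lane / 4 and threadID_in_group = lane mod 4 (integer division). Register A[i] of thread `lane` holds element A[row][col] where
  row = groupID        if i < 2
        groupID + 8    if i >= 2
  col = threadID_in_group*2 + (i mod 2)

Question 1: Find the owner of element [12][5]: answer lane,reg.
r: 12->gid=4,r8=1  c: 5->tid=2,i&1=1
L=4*4+2=18  i=1*2+1=3

18,3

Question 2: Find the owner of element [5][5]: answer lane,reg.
r=5⇒gr=5,Rb=0  c=5⇒th=2,odd=1
L=5*4+2=22  i=0*2+1=1

22,1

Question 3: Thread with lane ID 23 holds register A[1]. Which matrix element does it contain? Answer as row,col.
lane 23->23/4=5, 23 mod 4=3
i=1  r:5+0->5  c:2·3+1->7

5,7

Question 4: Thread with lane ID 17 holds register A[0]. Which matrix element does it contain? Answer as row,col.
L=17⇒gr=17>>2=4, th=17&3=1
[0]⇒row 4+0=4  col 1·2+0=2

4,2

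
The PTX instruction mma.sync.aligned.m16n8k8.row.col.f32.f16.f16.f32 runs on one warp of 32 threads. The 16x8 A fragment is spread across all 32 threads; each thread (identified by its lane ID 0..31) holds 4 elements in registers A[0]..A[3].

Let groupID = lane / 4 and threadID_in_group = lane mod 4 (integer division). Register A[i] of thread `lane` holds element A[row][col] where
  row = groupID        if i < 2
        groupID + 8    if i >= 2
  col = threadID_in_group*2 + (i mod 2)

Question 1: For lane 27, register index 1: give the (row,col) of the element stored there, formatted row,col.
6,7

lane 27->27/4=6, 27 mod 4=3
i=1  r:6+0->6  c:2·3+1->7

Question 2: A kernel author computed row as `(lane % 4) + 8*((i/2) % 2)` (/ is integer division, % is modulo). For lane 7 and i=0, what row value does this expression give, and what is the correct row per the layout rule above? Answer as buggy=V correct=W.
buggy=3 correct=1

`(lane % 4) + 8*((i/2) % 2)`[7,0]=>3
lane 7=>7/4=1, 7 mod 4=3
i=0  r:1+0=>1  c:2·3+0=>6
row: 3 vs 1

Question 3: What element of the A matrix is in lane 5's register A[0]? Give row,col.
lane 5: G=1 (5/4), T=1 (5%4)
i=0: r=1+0=1, c=1*2+0=2

1,2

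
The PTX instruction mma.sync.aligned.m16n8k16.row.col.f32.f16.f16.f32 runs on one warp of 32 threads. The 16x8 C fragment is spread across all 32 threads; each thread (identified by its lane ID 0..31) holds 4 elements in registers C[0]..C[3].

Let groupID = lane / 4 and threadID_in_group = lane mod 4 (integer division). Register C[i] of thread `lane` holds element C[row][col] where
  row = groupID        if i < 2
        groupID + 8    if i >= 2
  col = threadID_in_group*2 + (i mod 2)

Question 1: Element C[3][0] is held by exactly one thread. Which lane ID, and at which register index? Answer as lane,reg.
12,0

r=3→G=3,rhi=0  c=0→T=0,p=0
L=3*4+0=12  i=0*2+0=0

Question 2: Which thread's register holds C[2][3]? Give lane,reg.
r:2=>grp=2,rB=0  c:3=>tig=1,lo=1
L=2*4+1=9  i=0*2+1=1

9,1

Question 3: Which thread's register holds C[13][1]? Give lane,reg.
20,3

r=13->g=5,rb=1  c=1->t=0,b0=1
L=5*4+0=20  i=1*2+1=3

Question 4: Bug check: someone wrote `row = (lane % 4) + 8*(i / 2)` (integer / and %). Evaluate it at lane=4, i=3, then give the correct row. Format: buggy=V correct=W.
buggy=8 correct=9

`(lane % 4) + 8*(i / 2)`[4,3]->8
lane 4->4/4=1, 4 mod 4=0
i=3  r:1+8->9  c:2·0+1->1
row: 8 vs 9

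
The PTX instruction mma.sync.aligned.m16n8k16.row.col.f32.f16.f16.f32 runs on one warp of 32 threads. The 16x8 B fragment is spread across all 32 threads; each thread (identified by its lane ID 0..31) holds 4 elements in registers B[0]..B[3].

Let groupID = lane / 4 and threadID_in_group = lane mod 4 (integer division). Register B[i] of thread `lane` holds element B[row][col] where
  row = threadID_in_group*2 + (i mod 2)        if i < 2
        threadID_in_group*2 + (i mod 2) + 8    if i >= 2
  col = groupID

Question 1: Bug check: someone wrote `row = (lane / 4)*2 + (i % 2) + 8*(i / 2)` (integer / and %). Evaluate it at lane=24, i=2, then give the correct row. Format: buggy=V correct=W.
`(lane / 4)*2 + (i % 2) + 8*(i / 2)`[24,2]->20
L=24->g=24>>2=6, t=24&3=0
[2]->row 0·2+0+8=8  col g=6
row: 20 vs 8

buggy=20 correct=8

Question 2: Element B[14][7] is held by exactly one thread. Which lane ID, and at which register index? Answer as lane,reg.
31,2

c=7→G=7  r=14→rhi=1,T=3,p=0
L=7*4+3=31  i=1*2+0=2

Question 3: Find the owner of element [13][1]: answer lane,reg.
6,3

c=1⇒gr=1  r=13⇒Rb=1,th=2,odd=1
L=1*4+2=6  i=1*2+1=3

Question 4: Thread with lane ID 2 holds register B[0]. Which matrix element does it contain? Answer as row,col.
4,0

2: gr=0,th=2
[0] (2*2+0+0,0) = (4,0)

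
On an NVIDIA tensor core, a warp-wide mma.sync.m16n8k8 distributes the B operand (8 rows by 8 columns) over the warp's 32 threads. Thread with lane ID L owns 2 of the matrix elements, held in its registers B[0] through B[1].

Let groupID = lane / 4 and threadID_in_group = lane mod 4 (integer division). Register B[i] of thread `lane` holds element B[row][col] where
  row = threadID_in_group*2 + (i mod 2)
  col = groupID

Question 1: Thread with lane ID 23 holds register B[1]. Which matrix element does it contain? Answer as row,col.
7,5

lane 23: gid=5 (23/4), tid=3 (23%4)
i=1: r=3*2+1=7, c=gid=5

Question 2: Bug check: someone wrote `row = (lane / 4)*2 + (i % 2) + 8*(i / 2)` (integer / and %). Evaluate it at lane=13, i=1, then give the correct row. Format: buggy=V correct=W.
`(lane / 4)*2 + (i % 2) + 8*(i / 2)`[13,1]→7
lane 13: G=3 (13/4), T=1 (13%4)
i=1: r=1*2+1=3, c=G=3
row: 7 vs 3

buggy=7 correct=3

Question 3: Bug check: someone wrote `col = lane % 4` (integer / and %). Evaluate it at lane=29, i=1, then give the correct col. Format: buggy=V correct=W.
buggy=1 correct=7

`lane % 4`[29,1]→1
L=29→G=29>>2=7, T=29&3=1
[1]→row 1·2+1=3  col G=7
col: 1 vs 7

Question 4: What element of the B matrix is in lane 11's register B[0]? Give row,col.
6,2

lane 11: G=2 (11/4), T=3 (11%4)
i=0: r=3*2+0=6, c=G=2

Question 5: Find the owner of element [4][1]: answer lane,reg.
6,0

c=1->g=1  r=4->t=2,b0=0
L=1*4+2=6  i=0=0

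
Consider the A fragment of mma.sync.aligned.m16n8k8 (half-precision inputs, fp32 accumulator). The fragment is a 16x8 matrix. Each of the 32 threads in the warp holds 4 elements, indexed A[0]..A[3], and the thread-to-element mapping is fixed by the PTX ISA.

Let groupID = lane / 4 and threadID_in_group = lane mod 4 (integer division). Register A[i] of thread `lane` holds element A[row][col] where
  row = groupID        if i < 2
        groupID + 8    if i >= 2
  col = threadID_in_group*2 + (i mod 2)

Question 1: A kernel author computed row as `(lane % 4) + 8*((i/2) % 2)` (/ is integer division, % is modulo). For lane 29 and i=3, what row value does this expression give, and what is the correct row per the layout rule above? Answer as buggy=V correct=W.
buggy=9 correct=15

`(lane % 4) + 8*((i/2) % 2)`[29,3]⇒9
L=29⇒gr=29>>2=7, th=29&3=1
[3]⇒row 7+8=15  col 1·2+1=3
row: 9 vs 15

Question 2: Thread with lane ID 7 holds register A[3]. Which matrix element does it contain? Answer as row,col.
7: g=1,t=3
[3] (1+8,3*2+1) = (9,7)

9,7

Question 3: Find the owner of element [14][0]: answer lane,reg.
r:14=>grp=6,rB=1  c:0=>tig=0,lo=0
L=6*4+0=24  i=1*2+0=2

24,2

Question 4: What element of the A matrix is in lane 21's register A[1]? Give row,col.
5,3

lane 21->21/4=5, 21 mod 4=1
i=1  r:5+0->5  c:2·1+1->3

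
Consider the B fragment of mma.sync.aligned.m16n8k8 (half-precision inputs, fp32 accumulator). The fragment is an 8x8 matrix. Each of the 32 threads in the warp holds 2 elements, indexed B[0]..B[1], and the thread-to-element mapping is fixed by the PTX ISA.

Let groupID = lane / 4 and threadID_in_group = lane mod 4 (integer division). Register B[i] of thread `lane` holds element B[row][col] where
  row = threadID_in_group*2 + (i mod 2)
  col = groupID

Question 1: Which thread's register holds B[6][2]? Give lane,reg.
11,0

c=2->g=2  r=6->t=3,b0=0
L=2*4+3=11  i=0=0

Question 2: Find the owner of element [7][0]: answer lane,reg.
c:0=>grp=0  r:7=>tig=3,lo=1
L=0*4+3=3  i=1=1

3,1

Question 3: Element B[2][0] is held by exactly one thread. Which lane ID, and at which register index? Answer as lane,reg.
1,0

c: 0->gid=0  r: 2->tid=1,i&1=0
L=0*4+1=1  i=0=0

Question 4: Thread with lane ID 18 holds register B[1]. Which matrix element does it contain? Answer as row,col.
18: g=4,t=2
[1] (2*2+1,4) = (5,4)

5,4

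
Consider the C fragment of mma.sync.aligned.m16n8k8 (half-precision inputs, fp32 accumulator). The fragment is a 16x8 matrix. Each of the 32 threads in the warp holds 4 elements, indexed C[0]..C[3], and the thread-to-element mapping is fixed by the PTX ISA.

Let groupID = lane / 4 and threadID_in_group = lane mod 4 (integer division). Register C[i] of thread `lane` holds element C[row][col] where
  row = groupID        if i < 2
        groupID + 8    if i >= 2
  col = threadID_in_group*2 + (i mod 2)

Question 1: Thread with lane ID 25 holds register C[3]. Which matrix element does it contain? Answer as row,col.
14,3

lane 25=>25/4=6, 25 mod 4=1
i=3  r:6+8=>14  c:2·1+1=>3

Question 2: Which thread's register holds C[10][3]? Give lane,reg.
r=10→G=2,rhi=1  c=3→T=1,p=1
L=2*4+1=9  i=1*2+1=3

9,3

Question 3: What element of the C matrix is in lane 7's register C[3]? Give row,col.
9,7

7: grp=1,tig=3
[3] (1+8,3*2+1) = (9,7)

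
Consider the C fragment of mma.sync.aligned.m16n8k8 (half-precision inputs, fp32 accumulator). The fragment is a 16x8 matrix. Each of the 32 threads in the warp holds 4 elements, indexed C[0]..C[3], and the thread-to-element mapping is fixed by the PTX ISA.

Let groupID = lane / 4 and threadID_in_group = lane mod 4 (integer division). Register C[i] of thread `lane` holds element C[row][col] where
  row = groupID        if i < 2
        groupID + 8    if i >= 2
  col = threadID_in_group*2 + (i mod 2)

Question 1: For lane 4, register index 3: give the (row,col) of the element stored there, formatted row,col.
9,1

L=4⇒gr=4>>2=1, th=4&3=0
[3]⇒row 1+8=9  col 0·2+1=1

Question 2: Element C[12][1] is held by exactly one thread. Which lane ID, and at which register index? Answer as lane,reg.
r: 12->gid=4,r8=1  c: 1->tid=0,i&1=1
L=4*4+0=16  i=1*2+1=3

16,3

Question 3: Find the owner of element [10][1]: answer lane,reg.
r=10->g=2,rb=1  c=1->t=0,b0=1
L=2*4+0=8  i=1*2+1=3

8,3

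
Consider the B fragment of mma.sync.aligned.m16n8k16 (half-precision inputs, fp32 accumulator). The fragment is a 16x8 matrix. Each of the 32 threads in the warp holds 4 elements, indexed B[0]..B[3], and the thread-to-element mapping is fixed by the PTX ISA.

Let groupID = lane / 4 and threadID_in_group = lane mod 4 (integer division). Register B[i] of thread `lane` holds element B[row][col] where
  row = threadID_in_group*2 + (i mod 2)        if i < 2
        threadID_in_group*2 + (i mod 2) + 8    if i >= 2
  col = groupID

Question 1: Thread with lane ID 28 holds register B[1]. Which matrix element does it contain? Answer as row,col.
lane 28: gr=7 (28/4), th=0 (28%4)
i=1: r=0*2+1+0=1, c=gr=7

1,7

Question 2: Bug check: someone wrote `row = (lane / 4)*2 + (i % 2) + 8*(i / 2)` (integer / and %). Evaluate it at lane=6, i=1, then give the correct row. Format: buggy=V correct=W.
buggy=3 correct=5

`(lane / 4)*2 + (i % 2) + 8*(i / 2)`[6,1]=>3
lane 6: grp=1 (6/4), tig=2 (6%4)
i=1: r=2*2+1+0=5, c=grp=1
row: 3 vs 5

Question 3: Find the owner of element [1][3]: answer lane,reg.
c: 3->gid=3  r: 1->r8=0,tid=0,i&1=1
L=3*4+0=12  i=0*2+1=1

12,1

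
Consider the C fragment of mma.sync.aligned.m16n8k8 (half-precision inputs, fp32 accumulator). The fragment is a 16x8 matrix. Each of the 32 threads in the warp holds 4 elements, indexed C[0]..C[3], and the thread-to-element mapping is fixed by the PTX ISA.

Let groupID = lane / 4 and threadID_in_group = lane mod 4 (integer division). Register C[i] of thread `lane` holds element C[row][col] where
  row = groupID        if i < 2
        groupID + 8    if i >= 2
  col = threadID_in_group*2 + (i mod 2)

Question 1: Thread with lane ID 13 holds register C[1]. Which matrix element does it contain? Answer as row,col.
lane 13: G=3 (13/4), T=1 (13%4)
i=1: r=3+0=3, c=1*2+1=3

3,3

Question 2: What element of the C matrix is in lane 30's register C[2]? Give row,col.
lane 30⇒30/4=7, 30 mod 4=2
i=2  r:7+8⇒15  c:2·2+0⇒4

15,4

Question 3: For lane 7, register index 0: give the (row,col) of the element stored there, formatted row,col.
1,6

lane 7→7/4=1, 7 mod 4=3
i=0  r:1+0→1  c:2·3+0→6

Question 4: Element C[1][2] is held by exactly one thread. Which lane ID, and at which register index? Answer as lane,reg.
r=1⇒gr=1,Rb=0  c=2⇒th=1,odd=0
L=1*4+1=5  i=0*2+0=0

5,0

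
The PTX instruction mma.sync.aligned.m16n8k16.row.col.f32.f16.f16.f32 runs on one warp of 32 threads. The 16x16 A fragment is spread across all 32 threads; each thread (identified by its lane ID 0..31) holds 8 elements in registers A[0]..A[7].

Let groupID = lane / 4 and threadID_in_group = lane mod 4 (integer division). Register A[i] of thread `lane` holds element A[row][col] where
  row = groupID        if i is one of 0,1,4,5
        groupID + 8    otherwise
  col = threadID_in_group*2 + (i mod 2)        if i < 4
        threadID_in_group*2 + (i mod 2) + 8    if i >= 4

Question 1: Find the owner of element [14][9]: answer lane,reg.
24,7

r=14⇒gr=6,Rb=1  c=9⇒Cb=1,th=0,odd=1
L=6*4+0=24  i=1*4+1*2+1=7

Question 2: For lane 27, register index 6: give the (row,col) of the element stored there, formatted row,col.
L=27->gid=27>>2=6, tid=27&3=3
[6]->row 6+8=14  col 3·2+0+8=14

14,14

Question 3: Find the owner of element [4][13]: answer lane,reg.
18,5

r=4→G=4,rhi=0  c=13→chi=1,T=2,p=1
L=4*4+2=18  i=1*4+0*2+1=5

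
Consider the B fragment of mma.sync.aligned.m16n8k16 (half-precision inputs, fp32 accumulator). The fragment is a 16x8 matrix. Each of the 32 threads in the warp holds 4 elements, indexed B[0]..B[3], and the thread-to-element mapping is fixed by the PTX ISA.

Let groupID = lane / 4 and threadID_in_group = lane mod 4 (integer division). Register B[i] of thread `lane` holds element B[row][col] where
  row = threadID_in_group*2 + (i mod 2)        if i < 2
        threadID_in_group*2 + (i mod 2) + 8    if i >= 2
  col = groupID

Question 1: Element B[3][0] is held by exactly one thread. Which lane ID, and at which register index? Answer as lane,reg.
c=0→G=0  r=3→rhi=0,T=1,p=1
L=0*4+1=1  i=0*2+1=1

1,1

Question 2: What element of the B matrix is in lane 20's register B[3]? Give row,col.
9,5

L=20=>grp=20>>2=5, tig=20&3=0
[3]=>row 0·2+1+8=9  col grp=5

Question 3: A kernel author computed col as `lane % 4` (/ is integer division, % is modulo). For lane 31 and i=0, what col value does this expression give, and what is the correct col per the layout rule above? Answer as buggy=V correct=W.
`lane % 4`[31,0]⇒3
lane 31: gr=7 (31/4), th=3 (31%4)
i=0: r=3*2+0+0=6, c=gr=7
col: 3 vs 7

buggy=3 correct=7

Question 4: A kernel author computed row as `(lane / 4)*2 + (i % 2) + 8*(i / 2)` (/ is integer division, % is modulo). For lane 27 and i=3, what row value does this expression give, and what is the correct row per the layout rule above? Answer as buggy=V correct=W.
`(lane / 4)*2 + (i % 2) + 8*(i / 2)`[27,3]->21
27: g=6,t=3
[3] (3*2+1+8,6) = (15,6)
row: 21 vs 15

buggy=21 correct=15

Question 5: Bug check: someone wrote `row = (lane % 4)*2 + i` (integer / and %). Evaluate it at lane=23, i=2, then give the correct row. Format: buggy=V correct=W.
buggy=8 correct=14

`(lane % 4)*2 + i`[23,2]=>8
L=23=>grp=23>>2=5, tig=23&3=3
[2]=>row 3·2+0+8=14  col grp=5
row: 8 vs 14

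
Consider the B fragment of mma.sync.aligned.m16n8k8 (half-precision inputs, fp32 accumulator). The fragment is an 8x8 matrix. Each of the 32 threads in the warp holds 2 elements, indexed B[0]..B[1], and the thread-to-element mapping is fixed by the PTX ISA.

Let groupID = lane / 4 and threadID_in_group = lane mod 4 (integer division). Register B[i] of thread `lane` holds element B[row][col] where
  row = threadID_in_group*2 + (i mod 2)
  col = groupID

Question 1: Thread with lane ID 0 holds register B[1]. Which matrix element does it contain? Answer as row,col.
1,0

0: g=0,t=0
[1] (0*2+1,0) = (1,0)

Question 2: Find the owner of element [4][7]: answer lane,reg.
c=7→G=7  r=4→T=2,p=0
L=7*4+2=30  i=0=0

30,0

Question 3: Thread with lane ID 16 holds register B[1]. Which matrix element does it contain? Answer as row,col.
L=16->g=16>>2=4, t=16&3=0
[1]->row 0·2+1=1  col g=4

1,4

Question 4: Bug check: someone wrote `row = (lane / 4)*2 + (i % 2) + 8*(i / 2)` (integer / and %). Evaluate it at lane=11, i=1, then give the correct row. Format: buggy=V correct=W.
`(lane / 4)*2 + (i % 2) + 8*(i / 2)`[11,1]⇒5
11: gr=2,th=3
[1] (3*2+1,2) = (7,2)
row: 5 vs 7

buggy=5 correct=7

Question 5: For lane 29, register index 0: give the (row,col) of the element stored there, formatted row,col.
2,7

L=29⇒gr=29>>2=7, th=29&3=1
[0]⇒row 1·2+0=2  col gr=7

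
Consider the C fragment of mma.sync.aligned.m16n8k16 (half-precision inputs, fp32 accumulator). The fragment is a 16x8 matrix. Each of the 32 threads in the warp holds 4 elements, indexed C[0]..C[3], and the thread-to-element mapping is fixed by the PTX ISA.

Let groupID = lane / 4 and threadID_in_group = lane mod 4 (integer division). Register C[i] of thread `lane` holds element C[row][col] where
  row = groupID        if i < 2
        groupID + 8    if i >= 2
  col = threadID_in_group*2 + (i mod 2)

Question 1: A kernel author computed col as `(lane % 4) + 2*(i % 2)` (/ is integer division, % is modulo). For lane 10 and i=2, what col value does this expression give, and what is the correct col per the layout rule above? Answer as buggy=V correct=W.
buggy=2 correct=4

`(lane % 4) + 2*(i % 2)`[10,2]->2
lane 10->10/4=2, 10 mod 4=2
i=2  r:2+8->10  c:2·2+0->4
col: 2 vs 4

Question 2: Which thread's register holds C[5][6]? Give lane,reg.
r=5->g=5,rb=0  c=6->t=3,b0=0
L=5*4+3=23  i=0*2+0=0

23,0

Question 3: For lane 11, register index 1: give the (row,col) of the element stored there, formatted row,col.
2,7

lane 11: gr=2 (11/4), th=3 (11%4)
i=1: r=2+0=2, c=3*2+1=7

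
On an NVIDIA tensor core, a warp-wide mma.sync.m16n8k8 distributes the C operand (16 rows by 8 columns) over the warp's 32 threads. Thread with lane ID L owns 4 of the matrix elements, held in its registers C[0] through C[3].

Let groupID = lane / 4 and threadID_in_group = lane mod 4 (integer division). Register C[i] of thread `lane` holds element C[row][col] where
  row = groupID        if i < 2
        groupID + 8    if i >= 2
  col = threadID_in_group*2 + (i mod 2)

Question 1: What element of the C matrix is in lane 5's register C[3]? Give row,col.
L=5->g=5>>2=1, t=5&3=1
[3]->row 1+8=9  col 1·2+1=3

9,3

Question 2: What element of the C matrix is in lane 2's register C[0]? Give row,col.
0,4

lane 2=>2/4=0, 2 mod 4=2
i=0  r:0+0=>0  c:2·2+0=>4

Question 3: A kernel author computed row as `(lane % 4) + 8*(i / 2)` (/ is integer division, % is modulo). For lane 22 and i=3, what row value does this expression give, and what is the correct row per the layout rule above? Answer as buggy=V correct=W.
buggy=10 correct=13

`(lane % 4) + 8*(i / 2)`[22,3]→10
lane 22: G=5 (22/4), T=2 (22%4)
i=3: r=5+8=13, c=2*2+1=5
row: 10 vs 13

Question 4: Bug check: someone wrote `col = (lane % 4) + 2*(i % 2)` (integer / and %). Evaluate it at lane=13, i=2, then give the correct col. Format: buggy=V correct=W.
buggy=1 correct=2

`(lane % 4) + 2*(i % 2)`[13,2]->1
lane 13->13/4=3, 13 mod 4=1
i=2  r:3+8->11  c:2·1+0->2
col: 1 vs 2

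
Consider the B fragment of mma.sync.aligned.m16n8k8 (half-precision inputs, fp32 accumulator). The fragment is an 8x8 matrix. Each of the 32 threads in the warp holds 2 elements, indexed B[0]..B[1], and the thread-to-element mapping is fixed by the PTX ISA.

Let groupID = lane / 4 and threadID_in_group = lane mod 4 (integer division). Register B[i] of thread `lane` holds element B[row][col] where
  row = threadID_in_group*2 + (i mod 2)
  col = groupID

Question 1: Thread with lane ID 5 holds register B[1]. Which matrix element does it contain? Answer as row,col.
3,1

lane 5->5/4=1, 5 mod 4=1
i=1  r:2·1+1->3  c:1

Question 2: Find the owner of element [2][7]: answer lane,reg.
c=7⇒gr=7  r=2⇒th=1,odd=0
L=7*4+1=29  i=0=0

29,0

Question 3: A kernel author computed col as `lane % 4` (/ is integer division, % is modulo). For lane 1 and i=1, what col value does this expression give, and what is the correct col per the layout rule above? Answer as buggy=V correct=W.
buggy=1 correct=0

`lane % 4`[1,1]=>1
L=1=>grp=1>>2=0, tig=1&3=1
[1]=>row 1·2+1=3  col grp=0
col: 1 vs 0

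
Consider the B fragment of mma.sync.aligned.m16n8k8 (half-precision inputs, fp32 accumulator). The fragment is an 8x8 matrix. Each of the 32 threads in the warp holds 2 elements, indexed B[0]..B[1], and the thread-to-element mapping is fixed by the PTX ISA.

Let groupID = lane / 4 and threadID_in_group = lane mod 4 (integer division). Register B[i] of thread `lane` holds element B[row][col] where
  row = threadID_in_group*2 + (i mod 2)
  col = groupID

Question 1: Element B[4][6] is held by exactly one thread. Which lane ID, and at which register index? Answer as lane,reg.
26,0

c: 6->gid=6  r: 4->tid=2,i&1=0
L=6*4+2=26  i=0=0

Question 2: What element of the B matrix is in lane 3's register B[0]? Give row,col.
lane 3→3/4=0, 3 mod 4=3
i=0  r:2·3+0→6  c:0

6,0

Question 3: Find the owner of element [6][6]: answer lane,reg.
c: 6->gid=6  r: 6->tid=3,i&1=0
L=6*4+3=27  i=0=0

27,0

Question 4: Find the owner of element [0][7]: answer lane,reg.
c=7->g=7  r=0->t=0,b0=0
L=7*4+0=28  i=0=0

28,0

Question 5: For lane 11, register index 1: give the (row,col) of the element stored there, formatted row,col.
7,2

lane 11=>11/4=2, 11 mod 4=3
i=1  r:2·3+1=>7  c:2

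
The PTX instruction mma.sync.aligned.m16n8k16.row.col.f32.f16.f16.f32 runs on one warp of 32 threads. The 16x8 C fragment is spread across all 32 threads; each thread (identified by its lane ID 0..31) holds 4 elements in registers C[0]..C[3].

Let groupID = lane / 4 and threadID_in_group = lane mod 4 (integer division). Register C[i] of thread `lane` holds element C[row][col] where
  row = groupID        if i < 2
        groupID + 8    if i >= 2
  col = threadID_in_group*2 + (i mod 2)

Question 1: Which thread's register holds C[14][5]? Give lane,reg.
r=14→G=6,rhi=1  c=5→T=2,p=1
L=6*4+2=26  i=1*2+1=3

26,3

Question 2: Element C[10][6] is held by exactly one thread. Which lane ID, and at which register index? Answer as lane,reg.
r:10=>grp=2,rB=1  c:6=>tig=3,lo=0
L=2*4+3=11  i=1*2+0=2

11,2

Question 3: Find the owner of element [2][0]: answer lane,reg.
8,0

r:2=>grp=2,rB=0  c:0=>tig=0,lo=0
L=2*4+0=8  i=0*2+0=0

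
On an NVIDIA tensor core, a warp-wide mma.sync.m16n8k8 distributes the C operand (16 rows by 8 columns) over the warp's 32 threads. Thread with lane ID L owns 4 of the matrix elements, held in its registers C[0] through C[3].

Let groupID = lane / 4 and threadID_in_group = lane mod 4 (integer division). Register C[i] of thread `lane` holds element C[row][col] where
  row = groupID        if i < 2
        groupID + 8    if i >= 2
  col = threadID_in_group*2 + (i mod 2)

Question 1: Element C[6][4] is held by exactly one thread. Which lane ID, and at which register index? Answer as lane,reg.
26,0

r=6→G=6,rhi=0  c=4→T=2,p=0
L=6*4+2=26  i=0*2+0=0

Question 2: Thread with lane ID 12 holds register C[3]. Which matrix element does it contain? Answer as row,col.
11,1

lane 12: gr=3 (12/4), th=0 (12%4)
i=3: r=3+8=11, c=0*2+1=1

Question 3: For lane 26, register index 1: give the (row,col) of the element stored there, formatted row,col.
6,5

lane 26⇒26/4=6, 26 mod 4=2
i=1  r:6+0⇒6  c:2·2+1⇒5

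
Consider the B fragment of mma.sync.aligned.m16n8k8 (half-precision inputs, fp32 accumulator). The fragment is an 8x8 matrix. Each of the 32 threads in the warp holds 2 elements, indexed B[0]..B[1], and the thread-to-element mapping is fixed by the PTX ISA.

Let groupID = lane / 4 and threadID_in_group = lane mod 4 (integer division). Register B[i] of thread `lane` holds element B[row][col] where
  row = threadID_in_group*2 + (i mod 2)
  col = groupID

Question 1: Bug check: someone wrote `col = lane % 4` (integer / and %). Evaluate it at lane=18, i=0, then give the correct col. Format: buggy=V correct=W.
`lane % 4`[18,0]⇒2
lane 18: gr=4 (18/4), th=2 (18%4)
i=0: r=2*2+0=4, c=gr=4
col: 2 vs 4

buggy=2 correct=4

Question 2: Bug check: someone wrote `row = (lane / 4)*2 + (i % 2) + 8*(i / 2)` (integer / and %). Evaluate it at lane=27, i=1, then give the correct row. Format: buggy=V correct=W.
`(lane / 4)*2 + (i % 2) + 8*(i / 2)`[27,1]->13
L=27->gid=27>>2=6, tid=27&3=3
[1]->row 3·2+1=7  col gid=6
row: 13 vs 7

buggy=13 correct=7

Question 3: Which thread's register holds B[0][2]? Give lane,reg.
c=2→G=2  r=0→T=0,p=0
L=2*4+0=8  i=0=0

8,0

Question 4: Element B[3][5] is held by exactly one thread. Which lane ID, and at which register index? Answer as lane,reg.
21,1

c=5->g=5  r=3->t=1,b0=1
L=5*4+1=21  i=1=1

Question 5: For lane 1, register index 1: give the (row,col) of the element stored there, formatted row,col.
3,0

lane 1->1/4=0, 1 mod 4=1
i=1  r:2·1+1->3  c:0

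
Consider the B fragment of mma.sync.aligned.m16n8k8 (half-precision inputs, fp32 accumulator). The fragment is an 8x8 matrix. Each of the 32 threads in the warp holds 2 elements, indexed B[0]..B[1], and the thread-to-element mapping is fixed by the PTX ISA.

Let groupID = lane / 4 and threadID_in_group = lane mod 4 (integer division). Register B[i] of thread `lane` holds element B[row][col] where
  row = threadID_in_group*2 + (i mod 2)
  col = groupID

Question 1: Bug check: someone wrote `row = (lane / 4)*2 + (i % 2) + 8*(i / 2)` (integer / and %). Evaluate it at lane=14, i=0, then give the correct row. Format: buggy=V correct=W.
buggy=6 correct=4

`(lane / 4)*2 + (i % 2) + 8*(i / 2)`[14,0]->6
14: g=3,t=2
[0] (2*2+0,3) = (4,3)
row: 6 vs 4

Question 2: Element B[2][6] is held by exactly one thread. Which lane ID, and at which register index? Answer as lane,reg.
c: 6->gid=6  r: 2->tid=1,i&1=0
L=6*4+1=25  i=0=0

25,0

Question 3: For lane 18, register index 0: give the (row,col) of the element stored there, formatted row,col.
4,4

18: gid=4,tid=2
[0] (2*2+0,4) = (4,4)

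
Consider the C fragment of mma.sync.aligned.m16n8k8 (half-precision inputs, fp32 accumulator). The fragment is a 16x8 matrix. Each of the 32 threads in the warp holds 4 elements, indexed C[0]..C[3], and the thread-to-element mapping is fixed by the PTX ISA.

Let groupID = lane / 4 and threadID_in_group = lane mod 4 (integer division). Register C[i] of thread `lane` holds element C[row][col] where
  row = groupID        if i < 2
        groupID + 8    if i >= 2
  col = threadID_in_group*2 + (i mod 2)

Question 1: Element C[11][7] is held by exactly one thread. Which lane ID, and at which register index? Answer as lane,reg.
r=11⇒gr=3,Rb=1  c=7⇒th=3,odd=1
L=3*4+3=15  i=1*2+1=3

15,3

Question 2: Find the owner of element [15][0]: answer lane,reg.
r:15=>grp=7,rB=1  c:0=>tig=0,lo=0
L=7*4+0=28  i=1*2+0=2

28,2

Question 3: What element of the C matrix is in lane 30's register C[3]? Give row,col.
15,5

lane 30: g=7 (30/4), t=2 (30%4)
i=3: r=7+8=15, c=2*2+1=5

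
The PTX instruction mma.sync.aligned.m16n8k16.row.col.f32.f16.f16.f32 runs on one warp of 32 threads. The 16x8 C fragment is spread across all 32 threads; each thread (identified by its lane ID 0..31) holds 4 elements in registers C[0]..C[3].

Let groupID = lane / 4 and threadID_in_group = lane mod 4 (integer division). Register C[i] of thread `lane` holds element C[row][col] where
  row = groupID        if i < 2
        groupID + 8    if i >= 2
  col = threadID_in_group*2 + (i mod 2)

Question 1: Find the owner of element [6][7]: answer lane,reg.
27,1

r=6⇒gr=6,Rb=0  c=7⇒th=3,odd=1
L=6*4+3=27  i=0*2+1=1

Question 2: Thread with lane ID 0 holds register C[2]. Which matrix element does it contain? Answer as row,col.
8,0

L=0=>grp=0>>2=0, tig=0&3=0
[2]=>row 0+8=8  col 0·2+0=0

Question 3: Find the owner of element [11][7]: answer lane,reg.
15,3

r:11=>grp=3,rB=1  c:7=>tig=3,lo=1
L=3*4+3=15  i=1*2+1=3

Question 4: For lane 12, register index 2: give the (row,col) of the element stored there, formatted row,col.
11,0

lane 12=>12/4=3, 12 mod 4=0
i=2  r:3+8=>11  c:2·0+0=>0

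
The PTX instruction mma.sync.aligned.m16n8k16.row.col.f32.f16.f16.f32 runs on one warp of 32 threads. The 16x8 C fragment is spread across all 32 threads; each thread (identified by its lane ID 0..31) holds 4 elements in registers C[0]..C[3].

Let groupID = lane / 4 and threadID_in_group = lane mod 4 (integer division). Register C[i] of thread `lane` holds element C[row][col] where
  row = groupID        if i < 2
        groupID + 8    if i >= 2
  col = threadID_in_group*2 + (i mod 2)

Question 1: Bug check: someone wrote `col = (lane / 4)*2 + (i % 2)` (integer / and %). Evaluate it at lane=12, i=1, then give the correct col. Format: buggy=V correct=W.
buggy=7 correct=1

`(lane / 4)*2 + (i % 2)`[12,1]->7
lane 12: gid=3 (12/4), tid=0 (12%4)
i=1: r=3+0=3, c=0*2+1=1
col: 7 vs 1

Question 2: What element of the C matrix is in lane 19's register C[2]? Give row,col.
12,6

L=19->g=19>>2=4, t=19&3=3
[2]->row 4+8=12  col 3·2+0=6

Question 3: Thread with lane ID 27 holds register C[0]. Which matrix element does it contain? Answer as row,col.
27: gid=6,tid=3
[0] (6+0,3*2+0) = (6,6)

6,6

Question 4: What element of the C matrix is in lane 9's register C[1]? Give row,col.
2,3

9: gr=2,th=1
[1] (2+0,1*2+1) = (2,3)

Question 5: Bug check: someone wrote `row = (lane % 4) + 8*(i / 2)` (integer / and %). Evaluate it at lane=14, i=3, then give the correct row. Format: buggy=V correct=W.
`(lane % 4) + 8*(i / 2)`[14,3]=>10
14: grp=3,tig=2
[3] (3+8,2*2+1) = (11,5)
row: 10 vs 11

buggy=10 correct=11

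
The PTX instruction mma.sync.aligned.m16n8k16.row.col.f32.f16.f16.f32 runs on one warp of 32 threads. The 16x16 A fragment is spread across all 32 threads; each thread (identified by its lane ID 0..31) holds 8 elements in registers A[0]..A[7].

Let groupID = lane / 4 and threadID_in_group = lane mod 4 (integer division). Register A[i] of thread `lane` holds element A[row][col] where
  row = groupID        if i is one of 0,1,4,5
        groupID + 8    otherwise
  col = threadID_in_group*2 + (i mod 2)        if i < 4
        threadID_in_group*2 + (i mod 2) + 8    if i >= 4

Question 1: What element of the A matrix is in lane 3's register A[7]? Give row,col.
8,15

3: G=0,T=3
[7] (0+8,3*2+1+8) = (8,15)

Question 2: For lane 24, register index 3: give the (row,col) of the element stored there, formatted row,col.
24: gr=6,th=0
[3] (6+8,0*2+1+0) = (14,1)

14,1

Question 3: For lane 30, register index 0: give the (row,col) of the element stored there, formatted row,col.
7,4

lane 30->30/4=7, 30 mod 4=2
i=0  r:7+0->7  c:2·2+0+0->4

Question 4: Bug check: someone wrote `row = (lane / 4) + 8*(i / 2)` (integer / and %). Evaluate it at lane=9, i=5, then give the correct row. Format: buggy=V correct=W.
buggy=18 correct=2

`(lane / 4) + 8*(i / 2)`[9,5]->18
lane 9: g=2 (9/4), t=1 (9%4)
i=5: r=2+0=2, c=1*2+1+8=11
row: 18 vs 2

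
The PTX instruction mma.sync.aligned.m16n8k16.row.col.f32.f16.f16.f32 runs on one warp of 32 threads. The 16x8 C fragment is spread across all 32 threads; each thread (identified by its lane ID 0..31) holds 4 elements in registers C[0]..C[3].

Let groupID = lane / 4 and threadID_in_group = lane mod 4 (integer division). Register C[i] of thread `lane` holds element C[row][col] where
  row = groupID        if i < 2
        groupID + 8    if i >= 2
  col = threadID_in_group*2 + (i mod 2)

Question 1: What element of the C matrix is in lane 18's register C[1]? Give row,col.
lane 18: G=4 (18/4), T=2 (18%4)
i=1: r=4+0=4, c=2*2+1=5

4,5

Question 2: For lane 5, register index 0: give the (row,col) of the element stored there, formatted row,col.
1,2

L=5=>grp=5>>2=1, tig=5&3=1
[0]=>row 1+0=1  col 1·2+0=2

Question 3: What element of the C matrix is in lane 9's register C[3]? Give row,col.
10,3

9: gr=2,th=1
[3] (2+8,1*2+1) = (10,3)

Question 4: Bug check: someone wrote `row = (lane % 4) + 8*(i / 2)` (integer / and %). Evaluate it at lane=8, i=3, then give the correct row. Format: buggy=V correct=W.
`(lane % 4) + 8*(i / 2)`[8,3]=>8
8: grp=2,tig=0
[3] (2+8,0*2+1) = (10,1)
row: 8 vs 10

buggy=8 correct=10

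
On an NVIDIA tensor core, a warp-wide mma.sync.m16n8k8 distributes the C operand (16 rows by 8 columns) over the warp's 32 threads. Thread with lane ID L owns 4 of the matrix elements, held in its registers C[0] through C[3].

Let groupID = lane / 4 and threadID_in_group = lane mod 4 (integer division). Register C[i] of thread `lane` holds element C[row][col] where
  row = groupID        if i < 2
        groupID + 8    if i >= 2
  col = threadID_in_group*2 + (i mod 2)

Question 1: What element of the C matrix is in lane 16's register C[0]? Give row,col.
4,0

lane 16: G=4 (16/4), T=0 (16%4)
i=0: r=4+0=4, c=0*2+0=0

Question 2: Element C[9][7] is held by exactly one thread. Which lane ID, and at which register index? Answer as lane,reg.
7,3

r:9=>grp=1,rB=1  c:7=>tig=3,lo=1
L=1*4+3=7  i=1*2+1=3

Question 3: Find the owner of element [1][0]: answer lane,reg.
4,0

r=1⇒gr=1,Rb=0  c=0⇒th=0,odd=0
L=1*4+0=4  i=0*2+0=0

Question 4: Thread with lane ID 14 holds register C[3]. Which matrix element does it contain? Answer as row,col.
11,5

L=14->g=14>>2=3, t=14&3=2
[3]->row 3+8=11  col 2·2+1=5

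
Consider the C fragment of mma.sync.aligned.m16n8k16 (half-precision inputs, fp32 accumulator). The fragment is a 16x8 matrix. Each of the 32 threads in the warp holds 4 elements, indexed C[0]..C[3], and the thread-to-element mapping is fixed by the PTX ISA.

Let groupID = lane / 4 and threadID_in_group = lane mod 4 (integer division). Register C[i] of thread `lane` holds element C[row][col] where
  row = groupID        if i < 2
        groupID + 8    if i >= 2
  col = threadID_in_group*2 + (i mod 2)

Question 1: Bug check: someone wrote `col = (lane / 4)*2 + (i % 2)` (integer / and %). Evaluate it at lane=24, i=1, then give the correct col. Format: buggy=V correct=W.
buggy=13 correct=1

`(lane / 4)*2 + (i % 2)`[24,1]→13
lane 24→24/4=6, 24 mod 4=0
i=1  r:6+0→6  c:2·0+1→1
col: 13 vs 1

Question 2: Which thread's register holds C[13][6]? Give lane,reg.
23,2

r=13⇒gr=5,Rb=1  c=6⇒th=3,odd=0
L=5*4+3=23  i=1*2+0=2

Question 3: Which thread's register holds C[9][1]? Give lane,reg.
r:9=>grp=1,rB=1  c:1=>tig=0,lo=1
L=1*4+0=4  i=1*2+1=3

4,3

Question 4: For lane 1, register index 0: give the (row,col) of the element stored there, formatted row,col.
1: G=0,T=1
[0] (0+0,1*2+0) = (0,2)

0,2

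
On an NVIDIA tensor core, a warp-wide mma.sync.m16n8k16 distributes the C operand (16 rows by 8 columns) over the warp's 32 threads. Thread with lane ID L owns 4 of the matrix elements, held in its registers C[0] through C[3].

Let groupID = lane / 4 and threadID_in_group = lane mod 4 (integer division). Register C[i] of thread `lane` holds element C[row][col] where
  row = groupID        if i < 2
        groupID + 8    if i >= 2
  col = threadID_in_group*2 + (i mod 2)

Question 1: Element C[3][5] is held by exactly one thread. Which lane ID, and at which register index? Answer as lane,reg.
r:3=>grp=3,rB=0  c:5=>tig=2,lo=1
L=3*4+2=14  i=0*2+1=1

14,1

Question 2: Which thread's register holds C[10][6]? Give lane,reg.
11,2

r=10->g=2,rb=1  c=6->t=3,b0=0
L=2*4+3=11  i=1*2+0=2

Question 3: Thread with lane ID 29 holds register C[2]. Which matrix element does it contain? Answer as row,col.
lane 29->29/4=7, 29 mod 4=1
i=2  r:7+8->15  c:2·1+0->2

15,2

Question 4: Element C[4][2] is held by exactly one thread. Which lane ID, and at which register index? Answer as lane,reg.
r:4=>grp=4,rB=0  c:2=>tig=1,lo=0
L=4*4+1=17  i=0*2+0=0

17,0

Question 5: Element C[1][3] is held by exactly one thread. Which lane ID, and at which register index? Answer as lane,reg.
5,1

r:1=>grp=1,rB=0  c:3=>tig=1,lo=1
L=1*4+1=5  i=0*2+1=1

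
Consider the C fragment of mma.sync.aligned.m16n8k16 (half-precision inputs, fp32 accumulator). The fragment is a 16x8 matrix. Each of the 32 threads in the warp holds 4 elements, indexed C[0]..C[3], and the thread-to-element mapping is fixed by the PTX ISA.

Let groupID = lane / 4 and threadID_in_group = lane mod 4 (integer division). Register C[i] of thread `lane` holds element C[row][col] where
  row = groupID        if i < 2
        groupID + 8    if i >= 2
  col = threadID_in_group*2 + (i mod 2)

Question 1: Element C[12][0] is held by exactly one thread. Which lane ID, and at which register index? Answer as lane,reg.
16,2

r=12→G=4,rhi=1  c=0→T=0,p=0
L=4*4+0=16  i=1*2+0=2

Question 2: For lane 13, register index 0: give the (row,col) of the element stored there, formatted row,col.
3,2

L=13→G=13>>2=3, T=13&3=1
[0]→row 3+0=3  col 1·2+0=2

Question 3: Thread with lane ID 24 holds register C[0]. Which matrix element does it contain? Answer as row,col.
6,0

L=24->g=24>>2=6, t=24&3=0
[0]->row 6+0=6  col 0·2+0=0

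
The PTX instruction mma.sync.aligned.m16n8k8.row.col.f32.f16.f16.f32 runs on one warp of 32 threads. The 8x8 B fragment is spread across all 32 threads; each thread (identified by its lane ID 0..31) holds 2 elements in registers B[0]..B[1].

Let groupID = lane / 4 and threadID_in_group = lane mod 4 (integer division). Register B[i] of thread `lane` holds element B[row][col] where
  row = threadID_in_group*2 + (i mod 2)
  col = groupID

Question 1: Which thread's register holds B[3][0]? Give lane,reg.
c:0=>grp=0  r:3=>tig=1,lo=1
L=0*4+1=1  i=1=1

1,1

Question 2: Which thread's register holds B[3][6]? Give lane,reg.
c=6->g=6  r=3->t=1,b0=1
L=6*4+1=25  i=1=1

25,1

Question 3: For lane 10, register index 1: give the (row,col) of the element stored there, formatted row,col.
L=10->gid=10>>2=2, tid=10&3=2
[1]->row 2·2+1=5  col gid=2

5,2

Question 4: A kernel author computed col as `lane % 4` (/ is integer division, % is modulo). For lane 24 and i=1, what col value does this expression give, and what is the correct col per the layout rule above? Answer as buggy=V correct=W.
buggy=0 correct=6

`lane % 4`[24,1]→0
lane 24→24/4=6, 24 mod 4=0
i=1  r:2·0+1→1  c:6
col: 0 vs 6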